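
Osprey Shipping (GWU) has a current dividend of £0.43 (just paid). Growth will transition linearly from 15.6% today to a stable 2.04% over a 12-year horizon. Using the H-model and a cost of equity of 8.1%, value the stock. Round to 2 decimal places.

H-model: P₀ = D₀[(1+g_L) + H(g_S−g_L)]/(r−g_L), with H = 12/2 = 6.
P₀ = 0.43 × [(1+0.0204) + 6×(0.156−0.0204)] / (0.081−0.0204)
   = 0.43 × 1.8340 / 0.0606 = 13.0135

£13.01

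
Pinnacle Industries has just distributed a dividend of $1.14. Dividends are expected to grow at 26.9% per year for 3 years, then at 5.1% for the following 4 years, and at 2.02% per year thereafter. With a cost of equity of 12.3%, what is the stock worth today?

Three-stage DDM. Project D₁…D_7; terminal Gordon value at t=7 with g = 0.0202; discount at r = 0.123.
D_1 = 1.4467
D_2 = 1.8358
D_3 = 2.3296
D_4 = 2.4485
D_5 = 2.5733
D_6 = 2.7046
D_7 = 2.8425
TV_7 = 2.8999/(0.123−0.0202) = 28.2093
P₀ = Σ Dₜ/(1+r)ᵗ + TV_7/(1+r)^7 = 22.5032

$22.50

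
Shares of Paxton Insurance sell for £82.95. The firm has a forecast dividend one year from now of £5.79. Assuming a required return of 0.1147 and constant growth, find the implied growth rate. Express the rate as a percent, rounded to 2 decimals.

From P₀ = D₁/(r − g), the implied growth is g = r − D₁/P₀.
g = 0.1147 − 5.79/82.95 = 0.1147 − 0.06980 = 0.04490

4.49%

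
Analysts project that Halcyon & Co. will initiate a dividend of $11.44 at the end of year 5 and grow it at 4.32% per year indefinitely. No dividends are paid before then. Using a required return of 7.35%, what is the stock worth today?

$284.30

Deferred-dividend DDM. At t=4 the remaining stream is a growing perpetuity with first payment D_5 = 11.44.
V_4 = D_5/(r−g) = 11.44/(0.0735−0.0432) = 377.5578
P₀ = V_4/(1+r)^4 = 377.5578/(1+0.0735)^4 = 284.2989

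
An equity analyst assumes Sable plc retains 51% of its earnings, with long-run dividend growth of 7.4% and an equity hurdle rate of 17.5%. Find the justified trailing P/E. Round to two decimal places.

Payout ratio b = 1 − 0.51 = 0.49.
Justified trailing P/E = b(1+g)/(r−g) = 0.49×(1+0.074)/(0.175−0.074) = 5.2105

5.21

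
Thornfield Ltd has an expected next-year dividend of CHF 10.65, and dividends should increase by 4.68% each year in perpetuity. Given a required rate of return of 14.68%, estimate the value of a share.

Gordon growth model: P₀ = D₁/(r − g), with D₁ = 10.65 given directly.
P₀ = 10.6500 / (0.1468 − 0.0468) = 10.6500 / 0.1 = 106.5000

CHF 106.50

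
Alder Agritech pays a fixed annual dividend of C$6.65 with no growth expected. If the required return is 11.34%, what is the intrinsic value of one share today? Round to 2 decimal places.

C$58.64

Zero-growth DDM (perpetuity): P₀ = D/r = 6.65 / 0.1134 = 58.6420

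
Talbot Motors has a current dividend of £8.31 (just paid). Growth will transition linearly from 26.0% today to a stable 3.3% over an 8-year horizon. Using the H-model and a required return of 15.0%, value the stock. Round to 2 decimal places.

£137.86

H-model: P₀ = D₀[(1+g_L) + H(g_S−g_L)]/(r−g_L), with H = 8/2 = 4.
P₀ = 8.31 × [(1+0.033) + 4×(0.26−0.033)] / (0.15−0.033)
   = 8.31 × 1.9410 / 0.117 = 137.8608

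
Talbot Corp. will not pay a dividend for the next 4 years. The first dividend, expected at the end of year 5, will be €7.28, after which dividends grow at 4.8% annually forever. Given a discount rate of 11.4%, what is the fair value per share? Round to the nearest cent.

Deferred-dividend DDM. At t=4 the remaining stream is a growing perpetuity with first payment D_5 = 7.28.
V_4 = D_5/(r−g) = 7.28/(0.114−0.048) = 110.3030
P₀ = V_4/(1+r)^4 = 110.3030/(1+0.114)^4 = 71.6220

€71.62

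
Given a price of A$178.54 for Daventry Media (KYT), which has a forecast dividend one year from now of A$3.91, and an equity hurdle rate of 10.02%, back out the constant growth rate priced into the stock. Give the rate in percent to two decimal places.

7.83%

From P₀ = D₁/(r − g), the implied growth is g = r − D₁/P₀.
g = 0.1002 − 3.91/178.54 = 0.1002 − 0.02190 = 0.07830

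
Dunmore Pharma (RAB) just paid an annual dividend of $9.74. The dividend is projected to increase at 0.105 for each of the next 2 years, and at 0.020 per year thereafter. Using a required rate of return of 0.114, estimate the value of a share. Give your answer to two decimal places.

$123.23

Two-stage DDM. Project D₁…D_2 at 0.105, terminal growth 0.02, discount at r = 0.114.
D_1 = 10.7627
D_2 = 11.8928
Terminal value at t=2: TV = D_3/(r−g) = 12.1306/(0.114−0.02) = 129.0494
P₀ = 10.7627/(1+0.114)^1 + 11.8928/(1+0.114)^2 + 129.0494/(1+0.114)^2 = 123.2331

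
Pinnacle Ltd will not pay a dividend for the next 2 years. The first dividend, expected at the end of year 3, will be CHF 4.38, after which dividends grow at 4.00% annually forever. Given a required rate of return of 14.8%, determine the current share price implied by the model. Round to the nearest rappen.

Deferred-dividend DDM. At t=2 the remaining stream is a growing perpetuity with first payment D_3 = 4.38.
V_2 = D_3/(r−g) = 4.38/(0.148−0.04) = 40.5556
P₀ = V_2/(1+r)^2 = 40.5556/(1+0.148)^2 = 30.7728

CHF 30.77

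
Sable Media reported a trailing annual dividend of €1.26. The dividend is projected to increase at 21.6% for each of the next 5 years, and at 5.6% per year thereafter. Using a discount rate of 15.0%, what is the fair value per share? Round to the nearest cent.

Two-stage DDM. Project D₁…D_5 at 0.216, terminal growth 0.056, discount at r = 0.15.
D_1 = 1.5322
D_2 = 1.8631
D_3 = 2.2655
D_4 = 2.7549
D_5 = 3.3500
Terminal value at t=5: TV = D_6/(r−g) = 3.5375/(0.15−0.056) = 37.6335
P₀ = 1.5322/(1+0.15)^1 + 1.8631/(1+0.15)^2 + 2.2655/(1+0.15)^3 + 2.7549/(1+0.15)^4 + 3.3500/(1+0.15)^5 + 37.6335/(1+0.15)^5 = 26.1818

€26.18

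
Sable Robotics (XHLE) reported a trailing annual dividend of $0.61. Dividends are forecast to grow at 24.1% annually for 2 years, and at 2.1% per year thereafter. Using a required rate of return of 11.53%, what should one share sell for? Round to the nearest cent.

$9.61

Two-stage DDM. Project D₁…D_2 at 0.241, terminal growth 0.021, discount at r = 0.1153.
D_1 = 0.7570
D_2 = 0.9394
Terminal value at t=2: TV = D_3/(r−g) = 0.9592/(0.1153−0.021) = 10.1716
P₀ = 0.7570/(1+0.1153)^1 + 0.9394/(1+0.1153)^2 + 10.1716/(1+0.1153)^2 = 9.6112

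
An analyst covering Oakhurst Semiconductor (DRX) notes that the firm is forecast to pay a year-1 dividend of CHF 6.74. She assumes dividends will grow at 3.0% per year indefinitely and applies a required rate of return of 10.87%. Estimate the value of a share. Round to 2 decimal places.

Gordon growth model: P₀ = D₁/(r − g), with D₁ = 6.74 given directly.
P₀ = 6.7400 / (0.1087 − 0.03) = 6.7400 / 0.0787 = 85.6417

CHF 85.64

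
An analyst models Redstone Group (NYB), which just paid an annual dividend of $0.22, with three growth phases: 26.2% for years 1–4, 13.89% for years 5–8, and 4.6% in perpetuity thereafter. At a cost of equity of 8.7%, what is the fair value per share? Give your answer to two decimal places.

$15.38

Three-stage DDM. Project D₁…D_8; terminal Gordon value at t=8 with g = 0.046; discount at r = 0.087.
D_1 = 0.2776
D_2 = 0.3504
D_3 = 0.4422
D_4 = 0.5580
D_5 = 0.6355
D_6 = 0.7238
D_7 = 0.8244
D_8 = 0.9389
TV_8 = 0.9821/(0.087−0.046) = 23.9525
P₀ = Σ Dₜ/(1+r)ᵗ + TV_8/(1+r)^8 = 15.3839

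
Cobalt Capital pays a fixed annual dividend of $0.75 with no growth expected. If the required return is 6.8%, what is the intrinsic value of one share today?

Zero-growth DDM (perpetuity): P₀ = D/r = 0.75 / 0.068 = 11.0294

$11.03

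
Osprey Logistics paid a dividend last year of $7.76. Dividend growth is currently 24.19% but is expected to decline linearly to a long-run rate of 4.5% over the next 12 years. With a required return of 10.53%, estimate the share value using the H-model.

H-model: P₀ = D₀[(1+g_L) + H(g_S−g_L)]/(r−g_L), with H = 12/2 = 6.
P₀ = 7.76 × [(1+0.045) + 6×(0.2419−0.045)] / (0.1053−0.045)
   = 7.76 × 2.2264 / 0.0603 = 286.5152

$286.52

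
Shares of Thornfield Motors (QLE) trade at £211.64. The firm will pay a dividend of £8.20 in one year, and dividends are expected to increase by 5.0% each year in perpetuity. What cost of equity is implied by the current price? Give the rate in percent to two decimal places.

8.87%

Rearranging the constant-growth DDM: r = D₁/P₀ + g.
r = 8.2000 / 211.64 + 0.05 = 0.03875 + 0.05 = 0.08875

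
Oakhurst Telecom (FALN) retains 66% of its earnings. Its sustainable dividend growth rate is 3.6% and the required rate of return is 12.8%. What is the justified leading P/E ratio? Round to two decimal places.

Payout ratio b = 1 − 0.66 = 0.34.
Justified leading P/E = b/(r−g) = 0.34/(0.128−0.036) = 3.6957

3.70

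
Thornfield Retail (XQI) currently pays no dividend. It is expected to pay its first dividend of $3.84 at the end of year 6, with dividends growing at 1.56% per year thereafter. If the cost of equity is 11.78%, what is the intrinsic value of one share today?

$21.53

Deferred-dividend DDM. At t=5 the remaining stream is a growing perpetuity with first payment D_6 = 3.84.
V_5 = D_6/(r−g) = 3.84/(0.1178−0.0156) = 37.5734
P₀ = V_5/(1+r)^5 = 37.5734/(1+0.1178)^5 = 21.5308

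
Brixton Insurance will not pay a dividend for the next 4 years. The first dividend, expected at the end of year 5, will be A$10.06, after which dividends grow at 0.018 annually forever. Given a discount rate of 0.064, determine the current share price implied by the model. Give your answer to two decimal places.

A$170.64

Deferred-dividend DDM. At t=4 the remaining stream is a growing perpetuity with first payment D_5 = 10.06.
V_4 = D_5/(r−g) = 10.06/(0.064−0.018) = 218.6957
P₀ = V_4/(1+r)^4 = 218.6957/(1+0.064)^4 = 170.6372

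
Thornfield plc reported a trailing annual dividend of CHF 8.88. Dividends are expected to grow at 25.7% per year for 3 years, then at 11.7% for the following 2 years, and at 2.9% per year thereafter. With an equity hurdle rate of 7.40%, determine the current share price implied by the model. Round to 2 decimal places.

CHF 419.13

Three-stage DDM. Project D₁…D_5; terminal Gordon value at t=5 with g = 0.029; discount at r = 0.074.
D_1 = 11.1622
D_2 = 14.0308
D_3 = 17.6368
D_4 = 19.7003
D_5 = 22.0052
TV_5 = 22.6433/(0.074−0.029) = 503.1854
P₀ = Σ Dₜ/(1+r)ᵗ + TV_5/(1+r)^5 = 419.1325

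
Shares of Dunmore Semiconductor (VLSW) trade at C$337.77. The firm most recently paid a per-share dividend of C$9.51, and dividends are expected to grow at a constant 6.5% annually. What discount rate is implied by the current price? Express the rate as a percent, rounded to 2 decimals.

Rearranging the constant-growth DDM: r = D₁/P₀ + g.
D₁ = 9.51 × (1 + 0.065) = 10.1281.
r = 10.1281 / 337.77 + 0.065 = 0.02999 + 0.065 = 0.09499

9.50%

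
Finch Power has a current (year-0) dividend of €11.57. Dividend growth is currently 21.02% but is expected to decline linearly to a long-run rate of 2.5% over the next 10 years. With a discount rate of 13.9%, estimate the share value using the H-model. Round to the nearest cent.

H-model: P₀ = D₀[(1+g_L) + H(g_S−g_L)]/(r−g_L), with H = 10/2 = 5.
P₀ = 11.57 × [(1+0.025) + 5×(0.2102−0.025)] / (0.139−0.025)
   = 11.57 × 1.9510 / 0.114 = 198.0094

€198.01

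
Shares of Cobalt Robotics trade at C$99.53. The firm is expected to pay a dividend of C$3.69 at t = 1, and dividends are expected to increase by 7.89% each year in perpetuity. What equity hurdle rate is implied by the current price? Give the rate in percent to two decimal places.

11.60%

Rearranging the constant-growth DDM: r = D₁/P₀ + g.
r = 3.6900 / 99.53 + 0.0789 = 0.03707 + 0.0789 = 0.11597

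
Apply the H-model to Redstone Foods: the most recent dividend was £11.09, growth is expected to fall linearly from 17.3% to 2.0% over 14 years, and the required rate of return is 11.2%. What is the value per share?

£252.06

H-model: P₀ = D₀[(1+g_L) + H(g_S−g_L)]/(r−g_L), with H = 14/2 = 7.
P₀ = 11.09 × [(1+0.02) + 7×(0.173−0.02)] / (0.112−0.02)
   = 11.09 × 2.0910 / 0.092 = 252.0564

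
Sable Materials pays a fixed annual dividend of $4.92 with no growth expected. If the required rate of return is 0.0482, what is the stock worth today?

Zero-growth DDM (perpetuity): P₀ = D/r = 4.92 / 0.0482 = 102.0747

$102.07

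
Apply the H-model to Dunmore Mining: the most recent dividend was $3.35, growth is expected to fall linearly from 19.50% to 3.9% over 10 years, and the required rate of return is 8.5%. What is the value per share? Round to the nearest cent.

$132.47

H-model: P₀ = D₀[(1+g_L) + H(g_S−g_L)]/(r−g_L), with H = 10/2 = 5.
P₀ = 3.35 × [(1+0.039) + 5×(0.195−0.039)] / (0.085−0.039)
   = 3.35 × 1.8190 / 0.046 = 132.4707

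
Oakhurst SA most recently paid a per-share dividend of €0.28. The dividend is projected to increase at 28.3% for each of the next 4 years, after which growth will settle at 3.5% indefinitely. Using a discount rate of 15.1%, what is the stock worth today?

Two-stage DDM. Project D₁…D_4 at 0.283, terminal growth 0.035, discount at r = 0.151.
D_1 = 0.3592
D_2 = 0.4609
D_3 = 0.5913
D_4 = 0.7587
Terminal value at t=4: TV = D_5/(r−g) = 0.7852/(0.151−0.035) = 6.7694
P₀ = 0.3592/(1+0.151)^1 + 0.4609/(1+0.151)^2 + 0.5913/(1+0.151)^3 + 0.7587/(1+0.151)^4 + 6.7694/(1+0.151)^4 = 5.3371

€5.34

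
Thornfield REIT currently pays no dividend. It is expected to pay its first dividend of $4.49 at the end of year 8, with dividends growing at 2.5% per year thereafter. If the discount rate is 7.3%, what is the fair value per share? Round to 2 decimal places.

Deferred-dividend DDM. At t=7 the remaining stream is a growing perpetuity with first payment D_8 = 4.49.
V_7 = D_8/(r−g) = 4.49/(0.073−0.025) = 93.5417
P₀ = V_7/(1+r)^7 = 93.5417/(1+0.073)^7 = 57.1225

$57.12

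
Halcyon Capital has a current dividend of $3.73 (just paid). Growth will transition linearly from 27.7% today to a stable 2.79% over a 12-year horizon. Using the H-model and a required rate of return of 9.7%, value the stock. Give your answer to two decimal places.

H-model: P₀ = D₀[(1+g_L) + H(g_S−g_L)]/(r−g_L), with H = 12/2 = 6.
P₀ = 3.73 × [(1+0.0279) + 6×(0.277−0.0279)] / (0.097−0.0279)
   = 3.73 × 2.5225 / 0.0691 = 136.1639

$136.16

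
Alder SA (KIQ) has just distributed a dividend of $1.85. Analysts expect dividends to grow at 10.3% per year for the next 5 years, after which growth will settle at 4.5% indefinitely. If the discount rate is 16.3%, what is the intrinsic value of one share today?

Two-stage DDM. Project D₁…D_5 at 0.103, terminal growth 0.045, discount at r = 0.163.
D_1 = 2.0406
D_2 = 2.2507
D_3 = 2.4826
D_4 = 2.7383
D_5 = 3.0203
Terminal value at t=5: TV = D_6/(r−g) = 3.1562/(0.163−0.045) = 26.7475
P₀ = 2.0406/(1+0.163)^1 + 2.2507/(1+0.163)^2 + 2.4826/(1+0.163)^3 + 2.7383/(1+0.163)^4 + 3.0203/(1+0.163)^5 + 26.7475/(1+0.163)^5 = 20.4845

$20.48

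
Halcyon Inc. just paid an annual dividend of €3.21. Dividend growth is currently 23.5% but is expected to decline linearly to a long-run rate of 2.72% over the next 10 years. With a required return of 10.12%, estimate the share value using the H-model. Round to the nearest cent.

H-model: P₀ = D₀[(1+g_L) + H(g_S−g_L)]/(r−g_L), with H = 10/2 = 5.
P₀ = 3.21 × [(1+0.0272) + 5×(0.235−0.0272)] / (0.1012−0.0272)
   = 3.21 × 2.0662 / 0.074 = 89.6284

€89.63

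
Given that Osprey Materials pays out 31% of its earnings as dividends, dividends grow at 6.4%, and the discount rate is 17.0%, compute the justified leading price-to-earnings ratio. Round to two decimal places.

Justified leading P/E = b/(r−g) = 0.31/(0.17−0.064) = 2.9245

2.92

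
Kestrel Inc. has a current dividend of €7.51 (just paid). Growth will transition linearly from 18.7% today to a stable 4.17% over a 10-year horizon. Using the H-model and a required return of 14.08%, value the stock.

H-model: P₀ = D₀[(1+g_L) + H(g_S−g_L)]/(r−g_L), with H = 10/2 = 5.
P₀ = 7.51 × [(1+0.0417) + 5×(0.187−0.0417)] / (0.1408−0.0417)
   = 7.51 × 1.7682 / 0.0991 = 133.9978

€134.00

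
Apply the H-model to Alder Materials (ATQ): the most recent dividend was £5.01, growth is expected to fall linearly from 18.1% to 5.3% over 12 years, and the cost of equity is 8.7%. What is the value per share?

£268.33

H-model: P₀ = D₀[(1+g_L) + H(g_S−g_L)]/(r−g_L), with H = 12/2 = 6.
P₀ = 5.01 × [(1+0.053) + 6×(0.181−0.053)] / (0.087−0.053)
   = 5.01 × 1.8210 / 0.034 = 268.3297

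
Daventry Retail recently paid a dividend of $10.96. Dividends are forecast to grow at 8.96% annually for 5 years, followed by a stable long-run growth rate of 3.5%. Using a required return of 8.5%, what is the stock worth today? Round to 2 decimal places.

Two-stage DDM. Project D₁…D_5 at 0.0896, terminal growth 0.035, discount at r = 0.085.
D_1 = 11.9420
D_2 = 13.0120
D_3 = 14.1779
D_4 = 15.4482
D_5 = 16.8324
Terminal value at t=5: TV = D_6/(r−g) = 17.4215/(0.085−0.035) = 348.4307
P₀ = 11.9420/(1+0.085)^1 + 13.0120/(1+0.085)^2 + 14.1779/(1+0.085)^3 + 15.4482/(1+0.085)^4 + 16.8324/(1+0.085)^5 + 348.4307/(1+0.085)^5 = 287.2232

$287.22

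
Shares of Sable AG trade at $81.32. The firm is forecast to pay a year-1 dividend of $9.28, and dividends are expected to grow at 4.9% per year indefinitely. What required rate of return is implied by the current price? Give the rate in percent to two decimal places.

16.31%

Rearranging the constant-growth DDM: r = D₁/P₀ + g.
r = 9.2800 / 81.32 + 0.049 = 0.11412 + 0.049 = 0.16312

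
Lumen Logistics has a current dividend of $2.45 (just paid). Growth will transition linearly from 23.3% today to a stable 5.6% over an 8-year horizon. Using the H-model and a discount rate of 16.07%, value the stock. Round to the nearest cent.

$41.28

H-model: P₀ = D₀[(1+g_L) + H(g_S−g_L)]/(r−g_L), with H = 8/2 = 4.
P₀ = 2.45 × [(1+0.056) + 4×(0.233−0.056)] / (0.1607−0.056)
   = 2.45 × 1.7640 / 0.1047 = 41.2779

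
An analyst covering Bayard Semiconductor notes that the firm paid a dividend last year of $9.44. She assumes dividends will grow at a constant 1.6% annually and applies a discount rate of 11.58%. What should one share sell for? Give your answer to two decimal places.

$96.10

Gordon growth model: P₀ = D₁/(r − g). D₁ = 9.44 × (1 + 0.016) = 9.5910.
P₀ = 9.5910 / (0.1158 − 0.016) = 9.5910 / 0.0998 = 96.1026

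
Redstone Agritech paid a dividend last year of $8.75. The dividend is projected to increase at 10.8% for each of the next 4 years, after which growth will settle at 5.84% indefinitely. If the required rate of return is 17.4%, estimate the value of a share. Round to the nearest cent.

$93.91

Two-stage DDM. Project D₁…D_4 at 0.108, terminal growth 0.0584, discount at r = 0.174.
D_1 = 9.6950
D_2 = 10.7421
D_3 = 11.9022
D_4 = 13.1876
Terminal value at t=4: TV = D_5/(r−g) = 13.9578/(0.174−0.0584) = 120.7422
P₀ = 9.6950/(1+0.174)^1 + 10.7421/(1+0.174)^2 + 11.9022/(1+0.174)^3 + 13.1876/(1+0.174)^4 + 120.7422/(1+0.174)^4 = 93.9102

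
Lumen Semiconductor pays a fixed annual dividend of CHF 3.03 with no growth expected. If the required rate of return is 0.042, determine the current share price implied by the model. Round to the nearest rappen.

Zero-growth DDM (perpetuity): P₀ = D/r = 3.03 / 0.042 = 72.1429

CHF 72.14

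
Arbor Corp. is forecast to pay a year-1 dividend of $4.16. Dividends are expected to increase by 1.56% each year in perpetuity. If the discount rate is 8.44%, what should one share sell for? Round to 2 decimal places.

Gordon growth model: P₀ = D₁/(r − g), with D₁ = 4.16 given directly.
P₀ = 4.1600 / (0.0844 − 0.0156) = 4.1600 / 0.0688 = 60.4651

$60.47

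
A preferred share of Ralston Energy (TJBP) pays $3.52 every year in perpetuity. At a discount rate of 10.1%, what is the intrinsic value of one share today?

Zero-growth DDM (perpetuity): P₀ = D/r = 3.52 / 0.101 = 34.8515

$34.85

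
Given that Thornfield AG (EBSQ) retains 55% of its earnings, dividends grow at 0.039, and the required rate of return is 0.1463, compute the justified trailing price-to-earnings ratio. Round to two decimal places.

4.36

Payout ratio b = 1 − 0.55 = 0.45.
Justified trailing P/E = b(1+g)/(r−g) = 0.45×(1+0.039)/(0.1463−0.039) = 4.3574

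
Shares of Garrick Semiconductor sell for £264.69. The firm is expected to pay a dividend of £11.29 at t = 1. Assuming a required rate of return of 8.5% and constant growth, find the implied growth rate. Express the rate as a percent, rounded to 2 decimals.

4.23%

From P₀ = D₁/(r − g), the implied growth is g = r − D₁/P₀.
g = 0.085 − 11.29/264.69 = 0.085 − 0.04265 = 0.04235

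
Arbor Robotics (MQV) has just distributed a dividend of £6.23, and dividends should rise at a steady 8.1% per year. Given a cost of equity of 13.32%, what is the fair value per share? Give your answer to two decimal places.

Gordon growth model: P₀ = D₁/(r − g). D₁ = 6.23 × (1 + 0.081) = 6.7346.
P₀ = 6.7346 / (0.1332 − 0.081) = 6.7346 / 0.0522 = 129.0159

£129.02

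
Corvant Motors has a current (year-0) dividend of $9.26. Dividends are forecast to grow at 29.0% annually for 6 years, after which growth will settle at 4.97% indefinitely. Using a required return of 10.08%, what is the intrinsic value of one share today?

$593.04

Two-stage DDM. Project D₁…D_6 at 0.29, terminal growth 0.0497, discount at r = 0.1008.
D_1 = 11.9454
D_2 = 15.4096
D_3 = 19.8783
D_4 = 25.6431
D_5 = 33.0795
D_6 = 42.6726
Terminal value at t=6: TV = D_7/(r−g) = 44.7934/(0.1008−0.0497) = 876.5840
P₀ = 11.9454/(1+0.1008)^1 + 15.4096/(1+0.1008)^2 + 19.8783/(1+0.1008)^3 + 25.6431/(1+0.1008)^4 + 33.0795/(1+0.1008)^5 + 42.6726/(1+0.1008)^6 + 876.5840/(1+0.1008)^6 = 593.0374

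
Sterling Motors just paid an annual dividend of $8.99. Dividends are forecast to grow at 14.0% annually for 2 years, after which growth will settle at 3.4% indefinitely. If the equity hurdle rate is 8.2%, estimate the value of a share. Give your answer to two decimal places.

$234.43

Two-stage DDM. Project D₁…D_2 at 0.14, terminal growth 0.034, discount at r = 0.082.
D_1 = 10.2486
D_2 = 11.6834
Terminal value at t=2: TV = D_3/(r−g) = 12.0806/(0.082−0.034) = 251.6800
P₀ = 10.2486/(1+0.082)^1 + 11.6834/(1+0.082)^2 + 251.6800/(1+0.082)^2 = 234.4296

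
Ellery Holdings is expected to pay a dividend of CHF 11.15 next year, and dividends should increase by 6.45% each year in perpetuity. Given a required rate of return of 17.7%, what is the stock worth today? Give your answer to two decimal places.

CHF 99.11

Gordon growth model: P₀ = D₁/(r − g), with D₁ = 11.15 given directly.
P₀ = 11.1500 / (0.177 − 0.0645) = 11.1500 / 0.1125 = 99.1111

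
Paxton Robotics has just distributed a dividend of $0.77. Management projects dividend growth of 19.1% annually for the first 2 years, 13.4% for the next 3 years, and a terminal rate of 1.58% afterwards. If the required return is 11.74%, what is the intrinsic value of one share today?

Three-stage DDM. Project D₁…D_5; terminal Gordon value at t=5 with g = 0.0158; discount at r = 0.1174.
D_1 = 0.9171
D_2 = 1.0922
D_3 = 1.2386
D_4 = 1.4046
D_5 = 1.5928
TV_5 = 1.6179/(0.1174−0.0158) = 15.9246
P₀ = Σ Dₜ/(1+r)ᵗ + TV_5/(1+r)^5 = 13.5402

$13.54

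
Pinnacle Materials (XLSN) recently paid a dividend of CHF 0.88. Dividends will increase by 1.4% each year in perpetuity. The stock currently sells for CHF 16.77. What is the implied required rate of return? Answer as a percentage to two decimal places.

6.72%

Rearranging the constant-growth DDM: r = D₁/P₀ + g.
D₁ = 0.88 × (1 + 0.014) = 0.8923.
r = 0.8923 / 16.77 + 0.014 = 0.05321 + 0.014 = 0.06721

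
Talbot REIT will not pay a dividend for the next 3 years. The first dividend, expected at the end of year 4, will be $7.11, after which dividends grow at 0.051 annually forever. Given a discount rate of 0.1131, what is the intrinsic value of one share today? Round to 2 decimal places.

$83.02

Deferred-dividend DDM. At t=3 the remaining stream is a growing perpetuity with first payment D_4 = 7.11.
V_3 = D_4/(r−g) = 7.11/(0.1131−0.051) = 114.4928
P₀ = V_3/(1+r)^3 = 114.4928/(1+0.1131)^3 = 83.0186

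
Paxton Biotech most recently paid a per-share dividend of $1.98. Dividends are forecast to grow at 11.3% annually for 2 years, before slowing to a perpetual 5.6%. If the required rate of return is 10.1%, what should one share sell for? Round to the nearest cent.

$51.51

Two-stage DDM. Project D₁…D_2 at 0.113, terminal growth 0.056, discount at r = 0.101.
D_1 = 2.2037
D_2 = 2.4528
Terminal value at t=2: TV = D_3/(r−g) = 2.5901/(0.101−0.056) = 57.5582
P₀ = 2.2037/(1+0.101)^1 + 2.4528/(1+0.101)^2 + 57.5582/(1+0.101)^2 = 51.5073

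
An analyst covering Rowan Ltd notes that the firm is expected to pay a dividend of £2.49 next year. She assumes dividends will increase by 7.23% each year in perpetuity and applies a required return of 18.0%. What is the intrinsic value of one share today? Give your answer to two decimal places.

Gordon growth model: P₀ = D₁/(r − g), with D₁ = 2.49 given directly.
P₀ = 2.4900 / (0.18 − 0.0723) = 2.4900 / 0.1077 = 23.1198

£23.12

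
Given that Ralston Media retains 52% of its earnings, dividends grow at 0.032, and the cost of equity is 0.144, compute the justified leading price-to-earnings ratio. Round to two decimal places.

Payout ratio b = 1 − 0.52 = 0.48.
Justified leading P/E = b/(r−g) = 0.48/(0.144−0.032) = 4.2857

4.29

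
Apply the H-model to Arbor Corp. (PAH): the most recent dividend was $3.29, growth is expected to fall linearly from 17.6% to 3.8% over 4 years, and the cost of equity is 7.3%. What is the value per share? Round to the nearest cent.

$123.52

H-model: P₀ = D₀[(1+g_L) + H(g_S−g_L)]/(r−g_L), with H = 4/2 = 2.
P₀ = 3.29 × [(1+0.038) + 2×(0.176−0.038)] / (0.073−0.038)
   = 3.29 × 1.3140 / 0.035 = 123.5160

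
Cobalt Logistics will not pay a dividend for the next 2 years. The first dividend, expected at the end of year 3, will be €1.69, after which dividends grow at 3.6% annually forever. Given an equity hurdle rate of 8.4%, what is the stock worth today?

€29.96

Deferred-dividend DDM. At t=2 the remaining stream is a growing perpetuity with first payment D_3 = 1.69.
V_2 = D_3/(r−g) = 1.69/(0.084−0.036) = 35.2083
P₀ = V_2/(1+r)^2 = 35.2083/(1+0.084)^2 = 29.9631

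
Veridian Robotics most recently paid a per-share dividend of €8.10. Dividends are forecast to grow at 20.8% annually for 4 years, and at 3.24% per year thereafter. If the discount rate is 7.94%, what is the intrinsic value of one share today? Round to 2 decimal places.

€322.38

Two-stage DDM. Project D₁…D_4 at 0.208, terminal growth 0.0324, discount at r = 0.0794.
D_1 = 9.7848
D_2 = 11.8200
D_3 = 14.2786
D_4 = 17.2486
Terminal value at t=4: TV = D_5/(r−g) = 17.8074/(0.0794−0.0324) = 378.8811
P₀ = 9.7848/(1+0.0794)^1 + 11.8200/(1+0.0794)^2 + 14.2786/(1+0.0794)^3 + 17.2486/(1+0.0794)^4 + 378.8811/(1+0.0794)^4 = 322.3788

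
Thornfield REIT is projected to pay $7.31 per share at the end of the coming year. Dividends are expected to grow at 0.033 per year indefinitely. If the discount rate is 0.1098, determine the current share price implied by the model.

$95.18

Gordon growth model: P₀ = D₁/(r − g), with D₁ = 7.31 given directly.
P₀ = 7.3100 / (0.1098 − 0.033) = 7.3100 / 0.0768 = 95.1823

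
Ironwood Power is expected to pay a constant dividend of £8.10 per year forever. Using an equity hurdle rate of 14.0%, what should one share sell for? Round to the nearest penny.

£57.86

Zero-growth DDM (perpetuity): P₀ = D/r = 8.10 / 0.14 = 57.8571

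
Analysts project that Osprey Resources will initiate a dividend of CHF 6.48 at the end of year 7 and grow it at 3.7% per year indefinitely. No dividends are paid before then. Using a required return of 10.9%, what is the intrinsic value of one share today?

Deferred-dividend DDM. At t=6 the remaining stream is a growing perpetuity with first payment D_7 = 6.48.
V_6 = D_7/(r−g) = 6.48/(0.109−0.037) = 90.0000
P₀ = V_6/(1+r)^6 = 90.0000/(1+0.109)^6 = 48.3786

CHF 48.38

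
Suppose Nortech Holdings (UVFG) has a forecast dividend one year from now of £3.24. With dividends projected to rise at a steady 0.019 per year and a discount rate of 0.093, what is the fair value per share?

Gordon growth model: P₀ = D₁/(r − g), with D₁ = 3.24 given directly.
P₀ = 3.2400 / (0.093 − 0.019) = 3.2400 / 0.074 = 43.7838

£43.78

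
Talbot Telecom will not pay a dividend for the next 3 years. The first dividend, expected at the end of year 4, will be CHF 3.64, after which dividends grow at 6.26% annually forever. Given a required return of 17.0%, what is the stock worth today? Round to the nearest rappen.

CHF 21.16

Deferred-dividend DDM. At t=3 the remaining stream is a growing perpetuity with first payment D_4 = 3.64.
V_3 = D_4/(r−g) = 3.64/(0.17−0.0626) = 33.8920
P₀ = V_3/(1+r)^3 = 33.8920/(1+0.17)^3 = 21.1612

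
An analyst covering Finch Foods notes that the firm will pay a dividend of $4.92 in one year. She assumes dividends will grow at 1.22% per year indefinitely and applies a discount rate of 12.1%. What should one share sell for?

Gordon growth model: P₀ = D₁/(r − g), with D₁ = 4.92 given directly.
P₀ = 4.9200 / (0.121 − 0.0122) = 4.9200 / 0.1088 = 45.2206

$45.22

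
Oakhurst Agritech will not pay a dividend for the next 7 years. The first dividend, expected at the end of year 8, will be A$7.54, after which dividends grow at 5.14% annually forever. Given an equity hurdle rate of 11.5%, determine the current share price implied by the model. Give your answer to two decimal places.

Deferred-dividend DDM. At t=7 the remaining stream is a growing perpetuity with first payment D_8 = 7.54.
V_7 = D_8/(r−g) = 7.54/(0.115−0.0514) = 118.5535
P₀ = V_7/(1+r)^7 = 118.5535/(1+0.115)^7 = 55.3338

A$55.33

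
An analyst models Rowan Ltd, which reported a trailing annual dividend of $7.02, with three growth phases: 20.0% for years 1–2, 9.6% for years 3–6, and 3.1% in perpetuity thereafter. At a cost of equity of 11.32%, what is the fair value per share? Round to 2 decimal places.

$143.25

Three-stage DDM. Project D₁…D_6; terminal Gordon value at t=6 with g = 0.031; discount at r = 0.1132.
D_1 = 8.4240
D_2 = 10.1088
D_3 = 11.0792
D_4 = 12.1429
D_5 = 13.3086
D_6 = 14.5862
TV_6 = 15.0384/(0.1132−0.031) = 182.9484
P₀ = Σ Dₜ/(1+r)ᵗ + TV_6/(1+r)^6 = 143.2502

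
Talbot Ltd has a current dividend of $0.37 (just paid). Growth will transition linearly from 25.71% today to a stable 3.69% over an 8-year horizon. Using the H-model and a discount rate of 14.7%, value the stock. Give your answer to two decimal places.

H-model: P₀ = D₀[(1+g_L) + H(g_S−g_L)]/(r−g_L), with H = 8/2 = 4.
P₀ = 0.37 × [(1+0.0369) + 4×(0.2571−0.0369)] / (0.147−0.0369)
   = 0.37 × 1.9177 / 0.1101 = 6.4446

$6.44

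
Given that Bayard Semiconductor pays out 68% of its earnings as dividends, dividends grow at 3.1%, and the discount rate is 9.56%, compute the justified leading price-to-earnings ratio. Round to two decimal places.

10.53

Justified leading P/E = b/(r−g) = 0.68/(0.0956−0.031) = 10.5263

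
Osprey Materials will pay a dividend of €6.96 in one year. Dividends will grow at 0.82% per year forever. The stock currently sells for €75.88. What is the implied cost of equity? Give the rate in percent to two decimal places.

9.99%

Rearranging the constant-growth DDM: r = D₁/P₀ + g.
r = 6.9600 / 75.88 + 0.0082 = 0.09172 + 0.0082 = 0.09992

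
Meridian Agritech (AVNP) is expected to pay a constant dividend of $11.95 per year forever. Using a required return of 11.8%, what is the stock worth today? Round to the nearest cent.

$101.27

Zero-growth DDM (perpetuity): P₀ = D/r = 11.95 / 0.118 = 101.2712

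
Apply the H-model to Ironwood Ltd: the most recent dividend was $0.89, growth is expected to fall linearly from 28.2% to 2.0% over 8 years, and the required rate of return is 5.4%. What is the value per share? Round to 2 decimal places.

H-model: P₀ = D₀[(1+g_L) + H(g_S−g_L)]/(r−g_L), with H = 8/2 = 4.
P₀ = 0.89 × [(1+0.02) + 4×(0.282−0.02)] / (0.054−0.02)
   = 0.89 × 2.0680 / 0.034 = 54.1329

$54.13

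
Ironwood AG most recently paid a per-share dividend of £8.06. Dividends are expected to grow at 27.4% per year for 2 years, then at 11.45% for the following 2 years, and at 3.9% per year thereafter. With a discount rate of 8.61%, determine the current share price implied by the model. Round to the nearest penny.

Three-stage DDM. Project D₁…D_4; terminal Gordon value at t=4 with g = 0.039; discount at r = 0.0861.
D_1 = 10.2684
D_2 = 13.0820
D_3 = 14.5799
D_4 = 16.2493
TV_4 = 16.8830/(0.0861−0.039) = 358.4501
P₀ = Σ Dₜ/(1+r)ᵗ + TV_4/(1+r)^4 = 301.2043

£301.20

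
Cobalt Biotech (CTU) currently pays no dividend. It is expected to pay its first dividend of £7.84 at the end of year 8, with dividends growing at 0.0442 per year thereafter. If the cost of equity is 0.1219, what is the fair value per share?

£45.10

Deferred-dividend DDM. At t=7 the remaining stream is a growing perpetuity with first payment D_8 = 7.84.
V_7 = D_8/(r−g) = 7.84/(0.1219−0.0442) = 100.9009
P₀ = V_7/(1+r)^7 = 100.9009/(1+0.1219)^7 = 45.1041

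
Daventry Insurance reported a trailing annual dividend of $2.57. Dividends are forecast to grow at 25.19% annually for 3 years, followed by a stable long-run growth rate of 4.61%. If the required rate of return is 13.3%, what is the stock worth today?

$51.18

Two-stage DDM. Project D₁…D_3 at 0.2519, terminal growth 0.0461, discount at r = 0.133.
D_1 = 3.2174
D_2 = 4.0278
D_3 = 5.0425
Terminal value at t=3: TV = D_4/(r−g) = 5.2749/(0.133−0.0461) = 60.7009
P₀ = 3.2174/(1+0.133)^1 + 4.0278/(1+0.133)^2 + 5.0425/(1+0.133)^3 + 60.7009/(1+0.133)^3 = 51.1799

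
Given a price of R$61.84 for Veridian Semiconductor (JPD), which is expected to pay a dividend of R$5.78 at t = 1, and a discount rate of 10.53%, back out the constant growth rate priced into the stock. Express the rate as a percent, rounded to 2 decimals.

1.18%

From P₀ = D₁/(r − g), the implied growth is g = r − D₁/P₀.
g = 0.1053 − 5.78/61.84 = 0.1053 − 0.09347 = 0.01183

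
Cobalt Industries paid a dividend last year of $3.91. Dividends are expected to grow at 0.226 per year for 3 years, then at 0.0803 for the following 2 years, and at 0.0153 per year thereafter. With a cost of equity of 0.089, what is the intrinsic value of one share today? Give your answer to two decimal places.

$101.60

Three-stage DDM. Project D₁…D_5; terminal Gordon value at t=5 with g = 0.0153; discount at r = 0.089.
D_1 = 4.7937
D_2 = 5.8770
D_3 = 7.2052
D_4 = 7.7838
D_5 = 8.4089
TV_5 = 8.5375/(0.089−0.0153) = 115.8414
P₀ = Σ Dₜ/(1+r)ᵗ + TV_5/(1+r)^5 = 101.5968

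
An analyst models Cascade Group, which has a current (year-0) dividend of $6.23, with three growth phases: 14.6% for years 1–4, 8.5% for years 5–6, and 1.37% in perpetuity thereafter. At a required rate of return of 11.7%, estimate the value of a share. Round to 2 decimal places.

Three-stage DDM. Project D₁…D_6; terminal Gordon value at t=6 with g = 0.0137; discount at r = 0.117.
D_1 = 7.1396
D_2 = 8.1820
D_3 = 9.3765
D_4 = 10.7455
D_5 = 11.6589
D_6 = 12.6499
TV_6 = 12.8232/(0.117−0.0137) = 124.1352
P₀ = Σ Dₜ/(1+r)ᵗ + TV_6/(1+r)^6 = 103.7087

$103.71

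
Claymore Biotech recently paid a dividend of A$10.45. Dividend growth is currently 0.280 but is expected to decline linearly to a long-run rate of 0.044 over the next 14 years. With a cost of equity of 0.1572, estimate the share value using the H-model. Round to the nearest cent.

A$248.88

H-model: P₀ = D₀[(1+g_L) + H(g_S−g_L)]/(r−g_L), with H = 14/2 = 7.
P₀ = 10.45 × [(1+0.044) + 7×(0.28−0.044)] / (0.1572−0.044)
   = 10.45 × 2.6960 / 0.1132 = 248.8799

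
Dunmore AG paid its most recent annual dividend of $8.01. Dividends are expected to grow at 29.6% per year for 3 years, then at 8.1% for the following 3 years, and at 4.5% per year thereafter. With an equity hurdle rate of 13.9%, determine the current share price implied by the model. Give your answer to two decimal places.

$175.34

Three-stage DDM. Project D₁…D_6; terminal Gordon value at t=6 with g = 0.045; discount at r = 0.139.
D_1 = 10.3810
D_2 = 13.4537
D_3 = 17.4360
D_4 = 18.8483
D_5 = 20.3751
D_6 = 22.0254
TV_6 = 23.0166/(0.139−0.045) = 244.8573
P₀ = Σ Dₜ/(1+r)ᵗ + TV_6/(1+r)^6 = 175.3421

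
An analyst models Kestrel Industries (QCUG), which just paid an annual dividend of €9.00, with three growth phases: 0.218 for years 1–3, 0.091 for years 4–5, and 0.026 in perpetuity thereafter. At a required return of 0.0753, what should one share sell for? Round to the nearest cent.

€341.77

Three-stage DDM. Project D₁…D_5; terminal Gordon value at t=5 with g = 0.026; discount at r = 0.0753.
D_1 = 10.9620
D_2 = 13.3517
D_3 = 16.2624
D_4 = 17.7423
D_5 = 19.3568
TV_5 = 19.8601/(0.0753−0.026) = 402.8416
P₀ = Σ Dₜ/(1+r)ᵗ + TV_5/(1+r)^5 = 341.7678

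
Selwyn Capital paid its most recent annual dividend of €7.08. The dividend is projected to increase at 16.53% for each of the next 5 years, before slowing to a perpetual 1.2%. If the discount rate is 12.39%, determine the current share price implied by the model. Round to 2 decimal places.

€116.23

Two-stage DDM. Project D₁…D_5 at 0.1653, terminal growth 0.012, discount at r = 0.1239.
D_1 = 8.2503
D_2 = 9.6141
D_3 = 11.2033
D_4 = 13.0552
D_5 = 15.2132
Terminal value at t=5: TV = D_6/(r−g) = 15.3958/(0.1239−0.012) = 137.5854
P₀ = 8.2503/(1+0.1239)^1 + 9.6141/(1+0.1239)^2 + 11.2033/(1+0.1239)^3 + 13.0552/(1+0.1239)^4 + 15.2132/(1+0.1239)^5 + 137.5854/(1+0.1239)^5 = 116.2340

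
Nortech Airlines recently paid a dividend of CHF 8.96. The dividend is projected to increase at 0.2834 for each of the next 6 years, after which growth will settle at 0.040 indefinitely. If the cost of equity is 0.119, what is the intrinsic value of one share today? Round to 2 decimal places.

CHF 357.74

Two-stage DDM. Project D₁…D_6 at 0.2834, terminal growth 0.04, discount at r = 0.119.
D_1 = 11.4993
D_2 = 14.7582
D_3 = 18.9406
D_4 = 24.3084
D_5 = 31.1974
D_6 = 40.0387
Terminal value at t=6: TV = D_7/(r−g) = 41.6403/(0.119−0.04) = 527.0921
P₀ = 11.4993/(1+0.119)^1 + 14.7582/(1+0.119)^2 + 18.9406/(1+0.119)^3 + 24.3084/(1+0.119)^4 + 31.1974/(1+0.119)^5 + 40.0387/(1+0.119)^6 + 527.0921/(1+0.119)^6 = 357.7356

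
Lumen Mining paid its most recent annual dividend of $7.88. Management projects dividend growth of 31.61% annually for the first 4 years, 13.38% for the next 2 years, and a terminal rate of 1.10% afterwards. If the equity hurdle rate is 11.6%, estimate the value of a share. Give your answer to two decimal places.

Three-stage DDM. Project D₁…D_6; terminal Gordon value at t=6 with g = 0.011; discount at r = 0.116.
D_1 = 10.3709
D_2 = 13.6491
D_3 = 17.9636
D_4 = 23.6419
D_5 = 26.8051
D_6 = 30.3917
TV_6 = 30.7260/(0.116−0.011) = 292.6284
P₀ = Σ Dₜ/(1+r)ᵗ + TV_6/(1+r)^6 = 231.1051

$231.11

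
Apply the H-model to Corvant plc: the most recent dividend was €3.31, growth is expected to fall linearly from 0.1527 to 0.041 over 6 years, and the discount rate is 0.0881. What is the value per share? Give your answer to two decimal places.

€96.71

H-model: P₀ = D₀[(1+g_L) + H(g_S−g_L)]/(r−g_L), with H = 6/2 = 3.
P₀ = 3.31 × [(1+0.041) + 3×(0.1527−0.041)] / (0.0881−0.041)
   = 3.31 × 1.3761 / 0.0471 = 96.7068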